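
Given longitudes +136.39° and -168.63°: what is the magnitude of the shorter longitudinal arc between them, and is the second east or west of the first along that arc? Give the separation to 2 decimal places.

Raw difference: -168.63 − 136.39 = -305.02°.
Normalise into (−180°, 180°]: -305.02° + 360° = 54.98°.
Positive ⇒ the second point lies to the east; separation 54.98°.

54.98° east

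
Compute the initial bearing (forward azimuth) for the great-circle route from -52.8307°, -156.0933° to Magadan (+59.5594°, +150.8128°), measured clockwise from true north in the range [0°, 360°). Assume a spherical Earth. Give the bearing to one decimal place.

332.0°

Δλ = 150.8128 − -156.0933 = 306.9061°; wrapped into (−180°, 180°]: -53.0939°.
θ = atan2( sin Δλ · cos φ₂ , cos φ₁ · sin φ₂ − sin φ₁ · cos φ₂ · cos Δλ )
  = atan2(-0.40512, 0.76333) = -27.956° → normalised to [0°, 360°): 332.044°.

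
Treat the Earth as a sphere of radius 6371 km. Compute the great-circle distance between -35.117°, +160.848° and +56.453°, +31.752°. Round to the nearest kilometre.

15552 km

Δλ = 31.752 − 160.848 = -129.096°.
Δφ = 56.453 − -35.117 = 91.570°.
a = sin²(Δφ/2) + cos φ₁ · cos φ₂ · sin²(Δλ/2) = 0.882246.
c = 2·atan2(√a, √(1−a)) = 2.44105 rad → d = 6371·c ≈ 15551.92 km.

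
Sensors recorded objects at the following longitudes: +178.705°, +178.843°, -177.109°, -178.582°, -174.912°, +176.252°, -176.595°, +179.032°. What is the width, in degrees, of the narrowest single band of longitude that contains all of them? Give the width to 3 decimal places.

Sort the longitudes: -178.582°, -177.109°, -176.595°, -174.912°, +176.252°, +178.705°, +178.843°, +179.032°.
Eastward gaps between consecutive values (wrapping around): 1.473°, 0.514°, 1.683°, 351.164°, 2.453°, 0.138°, 0.189°, 2.386°.
Largest gap = 351.164° ⇒ minimal covering band is its complement: 360° − 351.164° = 8.836°.
Band runs from +176.252° eastward to -174.912°, crossing the antimeridian.

8.836°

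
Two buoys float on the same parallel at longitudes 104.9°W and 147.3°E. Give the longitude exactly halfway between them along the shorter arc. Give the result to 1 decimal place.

Signed shortest Δλ from -104.9° to +147.3° is -107.8°.
Midpoint longitude = -104.9° + (-107.8°)/2 = -104.9° − 53.9° = -158.8°.
(The naïve average (-104.9 + +147.3)/2 = 21.2° is on the wrong side of the globe.)

158.8°W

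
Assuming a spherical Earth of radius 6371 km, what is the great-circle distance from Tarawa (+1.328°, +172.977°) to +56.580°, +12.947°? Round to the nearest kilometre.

13330 km

Δλ = 12.947 − 172.977 = -160.030°.
Δφ = 56.580 − 1.328 = 55.252°.
a = sin²(Δφ/2) + cos φ₁ · cos φ₂ · sin²(Δλ/2) = 0.749086.
c = 2·atan2(√a, √(1−a)) = 2.09229 rad → d = 6371·c ≈ 13329.95 km.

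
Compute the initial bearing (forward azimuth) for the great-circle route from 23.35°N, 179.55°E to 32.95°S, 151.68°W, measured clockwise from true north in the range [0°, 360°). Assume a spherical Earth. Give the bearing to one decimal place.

Δλ = -151.68 − 179.55 = -331.23°; wrapped into (−180°, 180°]: 28.77°.
θ = atan2( sin Δλ · cos φ₂ , cos φ₁ · sin φ₂ − sin φ₁ · cos φ₂ · cos Δλ )
  = atan2(0.40388, -0.79090) = 152.949° → normalised to [0°, 360°): 152.949°.

152.9°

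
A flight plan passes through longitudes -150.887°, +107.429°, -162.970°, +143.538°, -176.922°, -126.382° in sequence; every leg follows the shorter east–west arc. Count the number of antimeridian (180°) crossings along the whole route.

Leg 1: -150.887° → +107.429°, shortest Δλ = -101.684° (west) — crosses 180°.
Leg 2: +107.429° → -162.970°, shortest Δλ = 89.601° (east) — crosses 180°.
Leg 3: -162.970° → +143.538°, shortest Δλ = -53.492° (west) — crosses 180°.
Leg 4: +143.538° → -176.922°, shortest Δλ = 39.54° (east) — crosses 180°.
Leg 5: -176.922° → -126.382°, shortest Δλ = 50.54° (east) — does not cross 180°.
Total crossings: 4.

4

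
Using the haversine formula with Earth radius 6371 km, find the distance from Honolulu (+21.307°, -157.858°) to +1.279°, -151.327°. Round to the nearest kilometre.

Δλ = -151.327 − -157.858 = 6.531°.
Δφ = 1.279 − 21.307 = -20.028°.
a = sin²(Δφ/2) + cos φ₁ · cos φ₂ · sin²(Δλ/2) = 0.033260.
c = 2·atan2(√a, √(1−a)) = 0.36680 rad → d = 6371·c ≈ 2336.86 km.

2337 km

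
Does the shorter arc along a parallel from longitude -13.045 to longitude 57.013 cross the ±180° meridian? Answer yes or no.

Signed shortest Δλ = ((57.013 − -13.045 + 180) mod 360) − 180 = 70.058°.
Going east by 70.058° from -13.045° reaches +57.013° without touching 180°.

No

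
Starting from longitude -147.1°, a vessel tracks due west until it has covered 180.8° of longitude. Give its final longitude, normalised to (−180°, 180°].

Start at -147.1°; shift −180.8° → -327.9°.
-327.9° lies outside (−180°, 180°]; add 360° → +32.1°.

+32.1°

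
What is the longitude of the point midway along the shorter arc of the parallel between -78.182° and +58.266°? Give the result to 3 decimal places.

Signed shortest Δλ from -78.182° to +58.266° is +136.448°.
Midpoint longitude = -78.182° + (+136.448°)/2 = -78.182° + 68.224° = -9.958°.

-9.958°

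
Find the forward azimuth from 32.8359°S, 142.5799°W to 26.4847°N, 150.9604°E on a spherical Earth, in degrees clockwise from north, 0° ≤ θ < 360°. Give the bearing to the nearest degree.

Δλ = 150.9604 − -142.5799 = 293.5403°; wrapped into (−180°, 180°]: -66.4597°.
θ = atan2( sin Δλ · cos φ₂ , cos φ₁ · sin φ₂ − sin φ₁ · cos φ₂ · cos Δλ )
  = atan2(-0.82057, 0.56854) = -55.283° → normalised to [0°, 360°): 304.717°.

305°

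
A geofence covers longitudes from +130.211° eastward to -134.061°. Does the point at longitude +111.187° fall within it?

Band width going east from +130.211° to -134.061°: ((-134.061 − 130.211) mod 360) = 95.728°.
Offset of +111.187° east of the west edge: ((111.187 − 130.211) mod 360) = 340.976°.
340.976° > 95.728° ⇒ outside.

No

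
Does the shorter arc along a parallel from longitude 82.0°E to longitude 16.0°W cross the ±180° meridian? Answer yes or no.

Signed shortest Δλ = ((-16.0 − 82.0 + 180) mod 360) − 180 = -98.0°.
Going west by 98.0° from +82.0° reaches -16.0° without touching 180°.

No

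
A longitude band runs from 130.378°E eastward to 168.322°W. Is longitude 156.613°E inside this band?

Band width going east from +130.378° to -168.322°: ((-168.322 − 130.378) mod 360) = 61.300°.
Offset of +156.613° east of the west edge: ((156.613 − 130.378) mod 360) = 26.235°.
26.235° ≤ 61.300° ⇒ inside.

Yes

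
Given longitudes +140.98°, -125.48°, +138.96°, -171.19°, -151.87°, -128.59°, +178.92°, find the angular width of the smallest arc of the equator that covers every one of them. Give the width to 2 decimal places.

95.56°

Sort the longitudes: -171.19°, -151.87°, -128.59°, -125.48°, +138.96°, +140.98°, +178.92°.
Eastward gaps between consecutive values (wrapping around): 19.32°, 23.28°, 3.11°, 264.44°, 2.02°, 37.94°, 9.89°.
Largest gap = 264.44° ⇒ minimal covering band is its complement: 360° − 264.44° = 95.56°.
Band runs from +138.96° eastward to -125.48°, crossing the antimeridian.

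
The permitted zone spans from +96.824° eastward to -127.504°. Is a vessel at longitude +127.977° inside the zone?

Band width going east from +96.824° to -127.504°: ((-127.504 − 96.824) mod 360) = 135.672°.
Offset of +127.977° east of the west edge: ((127.977 − 96.824) mod 360) = 31.153°.
31.153° ≤ 135.672° ⇒ inside.

Yes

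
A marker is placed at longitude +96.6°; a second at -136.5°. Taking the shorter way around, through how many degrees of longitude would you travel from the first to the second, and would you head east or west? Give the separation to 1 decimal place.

126.9° east

Raw difference: -136.5 − 96.6 = -233.1°.
Normalise into (−180°, 180°]: -233.1° + 360° = 126.9°.
Positive ⇒ the second point lies to the east; separation 126.9°.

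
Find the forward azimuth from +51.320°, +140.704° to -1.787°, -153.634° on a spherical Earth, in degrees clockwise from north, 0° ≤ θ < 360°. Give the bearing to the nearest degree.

Δλ = -153.634 − 140.704 = -294.338°; wrapped into (−180°, 180°]: 65.662°.
θ = atan2( sin Δλ · cos φ₂ , cos φ₁ · sin φ₂ − sin φ₁ · cos φ₂ · cos Δλ )
  = atan2(0.91069, -0.34105) = 110.531° → normalised to [0°, 360°): 110.531°.

111°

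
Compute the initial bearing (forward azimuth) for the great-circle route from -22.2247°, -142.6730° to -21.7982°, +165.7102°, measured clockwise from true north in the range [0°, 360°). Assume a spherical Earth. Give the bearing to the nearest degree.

260°

Δλ = 165.7102 − -142.6730 = 308.3832°; wrapped into (−180°, 180°]: -51.6168°.
θ = atan2( sin Δλ · cos φ₂ , cos φ₁ · sin φ₂ − sin φ₁ · cos φ₂ · cos Δλ )
  = atan2(-0.72783, -0.12569) = -99.798° → normalised to [0°, 360°): 260.202°.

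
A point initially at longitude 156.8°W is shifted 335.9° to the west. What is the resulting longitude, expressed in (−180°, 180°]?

Start at -156.8°; shift −335.9° → -492.7°.
-492.7° lies outside (−180°, 180°]; add 360° → -132.7°.

132.7°W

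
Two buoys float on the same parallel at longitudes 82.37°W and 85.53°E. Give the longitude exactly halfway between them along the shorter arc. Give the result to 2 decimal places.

Signed shortest Δλ from -82.37° to +85.53° is +167.90°.
Midpoint longitude = -82.37° + (+167.90°)/2 = -82.37° + 83.95° = +1.58°.

1.58°E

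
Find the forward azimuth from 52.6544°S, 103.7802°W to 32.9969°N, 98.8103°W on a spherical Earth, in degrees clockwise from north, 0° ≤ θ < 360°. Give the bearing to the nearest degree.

Δλ = -98.8103 − -103.7802 = 4.9699°.
θ = atan2( sin Δλ · cos φ₂ , cos φ₁ · sin φ₂ − sin φ₁ · cos φ₂ · cos Δλ )
  = atan2(0.07266, 0.99461) = 4.178° → normalised to [0°, 360°): 4.178°.

4°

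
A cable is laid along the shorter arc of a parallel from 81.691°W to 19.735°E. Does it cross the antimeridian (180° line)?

No

Signed shortest Δλ = ((19.735 − -81.691 + 180) mod 360) − 180 = 101.426°.
Going east by 101.426° from -81.691° reaches +19.735° without touching 180°.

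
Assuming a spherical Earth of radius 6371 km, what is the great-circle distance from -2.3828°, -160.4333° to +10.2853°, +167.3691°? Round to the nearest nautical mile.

2069 nmi

Δλ = 167.3691 − -160.4333 = 327.8024°; wrapped into (−180°, 180°]: -32.1976°.
Δφ = 10.2853 − -2.3828 = 12.6681°.
a = sin²(Δφ/2) + cos φ₁ · cos φ₂ · sin²(Δλ/2) = 0.087763.
c = 2·atan2(√a, √(1−a)) = 0.60152 rad → d = 6371·c ≈ 3832.31 km ≈ 2069.28 nmi.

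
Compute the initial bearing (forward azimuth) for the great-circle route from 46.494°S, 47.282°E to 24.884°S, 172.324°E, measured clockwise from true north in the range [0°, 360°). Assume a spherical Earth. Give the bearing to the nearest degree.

132°

Δλ = 172.324 − 47.282 = 125.042°.
θ = atan2( sin Δλ · cos φ₂ , cos φ₁ · sin φ₂ − sin φ₁ · cos φ₂ · cos Δλ )
  = atan2(0.74272, -0.66747) = 131.945° → normalised to [0°, 360°): 131.945°.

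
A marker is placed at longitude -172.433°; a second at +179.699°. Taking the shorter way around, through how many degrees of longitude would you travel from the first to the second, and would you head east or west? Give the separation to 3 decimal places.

Raw difference: 179.699 − -172.433 = 352.132°.
Normalise into (−180°, 180°]: 352.132° − 360° = -7.868°.
Negative ⇒ the second point lies to the west; separation 7.868°.

7.868° west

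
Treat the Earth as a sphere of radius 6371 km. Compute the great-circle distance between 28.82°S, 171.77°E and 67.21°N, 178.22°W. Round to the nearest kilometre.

10711 km

Δλ = -178.22 − 171.77 = -349.99°; wrapped into (−180°, 180°]: 10.01°.
Δφ = 67.21 − -28.82 = 96.03°.
a = sin²(Δφ/2) + cos φ₁ · cos φ₂ · sin²(Δλ/2) = 0.555108.
c = 2·atan2(√a, √(1−a)) = 1.68124 rad → d = 6371·c ≈ 10711.15 km.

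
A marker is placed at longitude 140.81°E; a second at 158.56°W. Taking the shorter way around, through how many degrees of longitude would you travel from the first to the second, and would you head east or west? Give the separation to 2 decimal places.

Raw difference: -158.56 − 140.81 = -299.37°.
Normalise into (−180°, 180°]: -299.37° + 360° = 60.63°.
Positive ⇒ the second point lies to the east; separation 60.63°.

60.63° east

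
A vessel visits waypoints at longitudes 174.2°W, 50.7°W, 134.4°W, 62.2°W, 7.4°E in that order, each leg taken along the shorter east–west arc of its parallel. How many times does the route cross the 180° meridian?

0

Leg 1: -174.2° → -50.7°, shortest Δλ = 123.5° (east) — does not cross 180°.
Leg 2: -50.7° → -134.4°, shortest Δλ = -83.7° (west) — does not cross 180°.
Leg 3: -134.4° → -62.2°, shortest Δλ = 72.2° (east) — does not cross 180°.
Leg 4: -62.2° → +7.4°, shortest Δλ = 69.6° (east) — does not cross 180°.
Total crossings: 0.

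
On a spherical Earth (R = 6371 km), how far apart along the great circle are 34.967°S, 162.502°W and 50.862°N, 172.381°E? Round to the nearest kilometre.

9856 km

Δλ = 172.381 − -162.502 = 334.883°; wrapped into (−180°, 180°]: -25.117°.
Δφ = 50.862 − -34.967 = 85.829°.
a = sin²(Δφ/2) + cos φ₁ · cos φ₂ · sin²(Δλ/2) = 0.488088.
c = 2·atan2(√a, √(1−a)) = 1.54697 rad → d = 6371·c ≈ 9855.75 km.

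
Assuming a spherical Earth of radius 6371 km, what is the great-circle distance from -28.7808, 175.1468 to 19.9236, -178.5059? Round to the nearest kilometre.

5458 km

Δλ = -178.5059 − 175.1468 = -353.6527°; wrapped into (−180°, 180°]: 6.3473°.
Δφ = 19.9236 − -28.7808 = 48.7044°.
a = sin²(Δφ/2) + cos φ₁ · cos φ₂ · sin²(Δλ/2) = 0.172554.
c = 2·atan2(√a, √(1−a)) = 0.85676 rad → d = 6371·c ≈ 5458.39 km.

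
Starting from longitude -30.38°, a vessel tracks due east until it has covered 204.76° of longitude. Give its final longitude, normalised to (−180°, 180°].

+174.38°

Start at -30.38°; shift +204.76° → +174.38°.
+174.38° already lies in (−180°, 180°].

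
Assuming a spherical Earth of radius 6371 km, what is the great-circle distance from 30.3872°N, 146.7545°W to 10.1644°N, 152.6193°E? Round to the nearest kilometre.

6629 km

Δλ = 152.6193 − -146.7545 = 299.3738°; wrapped into (−180°, 180°]: -60.6262°.
Δφ = 10.1644 − 30.3872 = -20.2228°.
a = sin²(Δφ/2) + cos φ₁ · cos φ₂ · sin²(Δλ/2) = 0.247125.
c = 2·atan2(√a, √(1−a)) = 1.04055 rad → d = 6371·c ≈ 6629.32 km.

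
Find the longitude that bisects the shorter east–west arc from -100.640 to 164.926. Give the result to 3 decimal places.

Signed shortest Δλ from -100.640° to +164.926° is -94.434°.
Midpoint longitude = -100.640° + (-94.434°)/2 = -100.640° − 47.217° = -147.857°.
(The naïve average (-100.640 + +164.926)/2 = 32.143° is on the wrong side of the globe.)

-147.857°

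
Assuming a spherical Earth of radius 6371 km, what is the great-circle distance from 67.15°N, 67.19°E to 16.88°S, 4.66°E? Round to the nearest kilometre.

Δλ = 4.66 − 67.19 = -62.53°.
Δφ = -16.88 − 67.15 = -84.03°.
a = sin²(Δφ/2) + cos φ₁ · cos φ₂ · sin²(Δλ/2) = 0.548087.
c = 2·atan2(√a, √(1−a)) = 1.66712 rad → d = 6371·c ≈ 10621.21 km.

10621 km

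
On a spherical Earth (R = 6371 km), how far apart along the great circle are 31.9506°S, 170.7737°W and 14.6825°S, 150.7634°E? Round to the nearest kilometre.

4340 km

Δλ = 150.7634 − -170.7737 = 321.5371°; wrapped into (−180°, 180°]: -38.4629°.
Δφ = -14.6825 − -31.9506 = 17.2681°.
a = sin²(Δφ/2) + cos φ₁ · cos φ₂ · sin²(Δλ/2) = 0.111589.
c = 2·atan2(√a, √(1−a)) = 0.68119 rad → d = 6371·c ≈ 4339.88 km.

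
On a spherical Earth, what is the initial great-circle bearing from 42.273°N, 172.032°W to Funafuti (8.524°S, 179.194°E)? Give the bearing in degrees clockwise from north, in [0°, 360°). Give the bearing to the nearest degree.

191°

Δλ = 179.194 − -172.032 = 351.226°; wrapped into (−180°, 180°]: -8.774°.
θ = atan2( sin Δλ · cos φ₂ , cos φ₁ · sin φ₂ − sin φ₁ · cos φ₂ · cos Δλ )
  = atan2(-0.15085, -0.76713) = -168.875° → normalised to [0°, 360°): 191.125°.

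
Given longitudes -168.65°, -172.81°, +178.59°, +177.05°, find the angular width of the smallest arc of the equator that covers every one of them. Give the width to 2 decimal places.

Sort the longitudes: -172.81°, -168.65°, +177.05°, +178.59°.
Eastward gaps between consecutive values (wrapping around): 4.16°, 345.70°, 1.54°, 8.60°.
Largest gap = 345.70° ⇒ minimal covering band is its complement: 360° − 345.70° = 14.30°.
Band runs from +177.05° eastward to -168.65°, crossing the antimeridian.

14.30°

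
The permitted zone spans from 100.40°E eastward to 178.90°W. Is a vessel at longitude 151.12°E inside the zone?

Yes

Band width going east from +100.40° to -178.90°: ((-178.90 − 100.40) mod 360) = 80.70°.
Offset of +151.12° east of the west edge: ((151.12 − 100.40) mod 360) = 50.72°.
50.72° ≤ 80.70° ⇒ inside.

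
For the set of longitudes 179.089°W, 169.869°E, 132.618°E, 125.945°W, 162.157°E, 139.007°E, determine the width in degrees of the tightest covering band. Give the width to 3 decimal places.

Sort the longitudes: -179.089°, -125.945°, +132.618°, +139.007°, +162.157°, +169.869°.
Eastward gaps between consecutive values (wrapping around): 53.144°, 258.563°, 6.389°, 23.150°, 7.712°, 11.042°.
Largest gap = 258.563° ⇒ minimal covering band is its complement: 360° − 258.563° = 101.437°.
Band runs from +132.618° eastward to -125.945°, crossing the antimeridian.

101.437°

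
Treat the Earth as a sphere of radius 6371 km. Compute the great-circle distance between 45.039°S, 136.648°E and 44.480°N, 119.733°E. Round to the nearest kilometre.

Δλ = 119.733 − 136.648 = -16.915°.
Δφ = 44.480 − -45.039 = 89.519°.
a = sin²(Δφ/2) + cos φ₁ · cos φ₂ · sin²(Δλ/2) = 0.506708.
c = 2·atan2(√a, √(1−a)) = 1.58421 rad → d = 6371·c ≈ 10093.03 km.

10093 km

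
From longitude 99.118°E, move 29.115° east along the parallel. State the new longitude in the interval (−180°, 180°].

128.233°E

Start at +99.118°; shift +29.115° → +128.233°.
+128.233° already lies in (−180°, 180°].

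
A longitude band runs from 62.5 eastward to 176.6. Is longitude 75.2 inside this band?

Band width going east from +62.5° to +176.6°: ((176.6 − 62.5) mod 360) = 114.1°.
Offset of +75.2° east of the west edge: ((75.2 − 62.5) mod 360) = 12.7°.
12.7° ≤ 114.1° ⇒ inside.

Yes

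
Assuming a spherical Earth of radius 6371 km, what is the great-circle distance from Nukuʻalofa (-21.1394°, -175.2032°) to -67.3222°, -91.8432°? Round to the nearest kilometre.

Δλ = -91.8432 − -175.2032 = 83.3600°.
Δφ = -67.3222 − -21.1394 = -46.1828°.
a = sin²(Δφ/2) + cos φ₁ · cos φ₂ · sin²(Δλ/2) = 0.312831.
c = 2·atan2(√a, √(1−a)) = 1.18711 rad → d = 6371·c ≈ 7563.10 km.

7563 km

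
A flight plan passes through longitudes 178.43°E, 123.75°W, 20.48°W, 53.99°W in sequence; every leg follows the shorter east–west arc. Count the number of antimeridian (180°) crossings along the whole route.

Leg 1: +178.43° → -123.75°, shortest Δλ = 57.82° (east) — crosses 180°.
Leg 2: -123.75° → -20.48°, shortest Δλ = 103.27° (east) — does not cross 180°.
Leg 3: -20.48° → -53.99°, shortest Δλ = -33.51° (west) — does not cross 180°.
Total crossings: 1.

1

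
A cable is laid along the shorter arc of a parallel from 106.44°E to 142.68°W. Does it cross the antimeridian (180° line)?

Yes

Naïve |-142.68 − 106.44| = 249.12° > 180°, so the shorter arc goes the other way round — across 180°.
Signed shortest Δλ = ((-142.68 − 106.44 + 180) mod 360) − 180 = 110.88°.
Going east by 110.88° from +106.44° passes through 180° before reaching -142.68°.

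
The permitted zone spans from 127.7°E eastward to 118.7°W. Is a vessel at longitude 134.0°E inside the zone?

Yes

Band width going east from +127.7° to -118.7°: ((-118.7 − 127.7) mod 360) = 113.6°.
Offset of +134.0° east of the west edge: ((134.0 − 127.7) mod 360) = 6.3°.
6.3° ≤ 113.6° ⇒ inside.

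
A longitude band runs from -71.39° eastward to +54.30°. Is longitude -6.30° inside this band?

Yes

Band width going east from -71.39° to +54.30°: ((54.30 − -71.39) mod 360) = 125.69°.
Offset of -6.30° east of the west edge: ((-6.30 − -71.39) mod 360) = 65.09°.
65.09° ≤ 125.69° ⇒ inside.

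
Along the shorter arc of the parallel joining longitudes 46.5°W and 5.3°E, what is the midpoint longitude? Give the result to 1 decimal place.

Signed shortest Δλ from -46.5° to +5.3° is +51.8°.
Midpoint longitude = -46.5° + (+51.8°)/2 = -46.5° + 25.9° = -20.6°.

20.6°W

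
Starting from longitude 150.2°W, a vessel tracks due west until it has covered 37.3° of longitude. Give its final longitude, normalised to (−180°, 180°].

172.5°E

Start at -150.2°; shift −37.3° → -187.5°.
-187.5° lies outside (−180°, 180°]; add 360° → +172.5°.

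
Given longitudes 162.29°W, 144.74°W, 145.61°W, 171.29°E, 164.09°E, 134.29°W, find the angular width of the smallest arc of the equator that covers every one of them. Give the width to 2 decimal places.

Sort the longitudes: -162.29°, -145.61°, -144.74°, -134.29°, +164.09°, +171.29°.
Eastward gaps between consecutive values (wrapping around): 16.68°, 0.87°, 10.45°, 298.38°, 7.20°, 26.42°.
Largest gap = 298.38° ⇒ minimal covering band is its complement: 360° − 298.38° = 61.62°.
Band runs from +164.09° eastward to -134.29°, crossing the antimeridian.

61.62°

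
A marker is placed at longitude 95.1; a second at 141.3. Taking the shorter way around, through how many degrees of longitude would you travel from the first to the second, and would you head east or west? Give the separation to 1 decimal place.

Raw difference: 141.3 − 95.1 = 46.2°.
Normalise into (−180°, 180°]: 46.2° stays 46.2°.
Positive ⇒ the second point lies to the east; separation 46.2°.

46.2° east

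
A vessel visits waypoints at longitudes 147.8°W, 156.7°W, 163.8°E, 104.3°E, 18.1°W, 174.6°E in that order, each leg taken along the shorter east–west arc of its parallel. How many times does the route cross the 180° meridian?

Leg 1: -147.8° → -156.7°, shortest Δλ = -8.9° (west) — does not cross 180°.
Leg 2: -156.7° → +163.8°, shortest Δλ = -39.5° (west) — crosses 180°.
Leg 3: +163.8° → +104.3°, shortest Δλ = -59.5° (west) — does not cross 180°.
Leg 4: +104.3° → -18.1°, shortest Δλ = -122.4° (west) — does not cross 180°.
Leg 5: -18.1° → +174.6°, shortest Δλ = -167.3° (west) — crosses 180°.
Total crossings: 2.

2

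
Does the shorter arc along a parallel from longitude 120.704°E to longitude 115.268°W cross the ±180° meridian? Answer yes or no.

Yes

Naïve |-115.268 − 120.704| = 235.972° > 180°, so the shorter arc goes the other way round — across 180°.
Signed shortest Δλ = ((-115.268 − 120.704 + 180) mod 360) − 180 = 124.028°.
Going east by 124.028° from +120.704° passes through 180° before reaching -115.268°.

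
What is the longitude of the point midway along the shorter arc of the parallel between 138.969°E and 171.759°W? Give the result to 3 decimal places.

Signed shortest Δλ from +138.969° to -171.759° is +49.272°.
Midpoint longitude = +138.969° + (+49.272°)/2 = +138.969° + 24.636° = +163.605°.
(The naïve average (+138.969 + -171.759)/2 = -16.395° is on the wrong side of the globe.)

163.605°E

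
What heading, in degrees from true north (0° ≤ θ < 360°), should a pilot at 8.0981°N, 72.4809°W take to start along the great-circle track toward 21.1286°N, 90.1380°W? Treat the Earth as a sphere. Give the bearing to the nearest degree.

Δλ = -90.1380 − -72.4809 = -17.6571°.
θ = atan2( sin Δλ · cos φ₂ , cos φ₁ · sin φ₂ − sin φ₁ · cos φ₂ · cos Δλ )
  = atan2(-0.28293, 0.23166) = -50.690° → normalised to [0°, 360°): 309.310°.

309°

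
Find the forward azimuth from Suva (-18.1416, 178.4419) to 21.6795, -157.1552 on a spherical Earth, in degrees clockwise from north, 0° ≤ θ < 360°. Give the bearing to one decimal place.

32.0°

Δλ = -157.1552 − 178.4419 = -335.5971°; wrapped into (−180°, 180°]: 24.4029°.
θ = atan2( sin Δλ · cos φ₂ , cos φ₁ · sin φ₂ − sin φ₁ · cos φ₂ · cos Δλ )
  = atan2(0.38393, 0.61454) = 31.994° → normalised to [0°, 360°): 31.994°.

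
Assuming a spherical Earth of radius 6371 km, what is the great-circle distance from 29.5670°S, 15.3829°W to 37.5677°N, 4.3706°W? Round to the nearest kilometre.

7553 km

Δλ = -4.3706 − -15.3829 = 11.0123°.
Δφ = 37.5677 − -29.5670 = 67.1347°.
a = sin²(Δφ/2) + cos φ₁ · cos φ₂ · sin²(Δλ/2) = 0.312064.
c = 2·atan2(√a, √(1−a)) = 1.18546 rad → d = 6371·c ≈ 7552.56 km.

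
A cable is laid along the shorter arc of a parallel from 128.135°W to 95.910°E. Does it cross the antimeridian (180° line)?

Yes

Naïve |95.910 − -128.135| = 224.045° > 180°, so the shorter arc goes the other way round — across 180°.
Signed shortest Δλ = ((95.910 − -128.135 + 180) mod 360) − 180 = -135.955°.
Going west by 135.955° from -128.135° passes through 180° before reaching +95.910°.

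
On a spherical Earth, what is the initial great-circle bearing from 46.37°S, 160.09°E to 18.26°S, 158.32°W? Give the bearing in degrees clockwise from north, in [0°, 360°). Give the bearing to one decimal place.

64.7°

Δλ = -158.32 − 160.09 = -318.41°; wrapped into (−180°, 180°]: 41.59°.
θ = atan2( sin Δλ · cos φ₂ , cos φ₁ · sin φ₂ − sin φ₁ · cos φ₂ · cos Δλ )
  = atan2(0.63037, 0.29789) = 64.706° → normalised to [0°, 360°): 64.706°.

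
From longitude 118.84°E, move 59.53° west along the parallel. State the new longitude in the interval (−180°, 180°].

Start at +118.84°; shift −59.53° → +59.31°.
+59.31° already lies in (−180°, 180°].

59.31°E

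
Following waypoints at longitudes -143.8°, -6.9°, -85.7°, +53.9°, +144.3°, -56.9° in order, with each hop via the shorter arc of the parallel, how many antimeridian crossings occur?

1

Leg 1: -143.8° → -6.9°, shortest Δλ = 136.9° (east) — does not cross 180°.
Leg 2: -6.9° → -85.7°, shortest Δλ = -78.8° (west) — does not cross 180°.
Leg 3: -85.7° → +53.9°, shortest Δλ = 139.6° (east) — does not cross 180°.
Leg 4: +53.9° → +144.3°, shortest Δλ = 90.4° (east) — does not cross 180°.
Leg 5: +144.3° → -56.9°, shortest Δλ = 158.8° (east) — crosses 180°.
Total crossings: 1.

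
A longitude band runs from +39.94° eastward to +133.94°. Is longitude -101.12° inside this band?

Band width going east from +39.94° to +133.94°: ((133.94 − 39.94) mod 360) = 94.00°.
Offset of -101.12° east of the west edge: ((-101.12 − 39.94) mod 360) = 218.94°.
218.94° > 94.00° ⇒ outside.

No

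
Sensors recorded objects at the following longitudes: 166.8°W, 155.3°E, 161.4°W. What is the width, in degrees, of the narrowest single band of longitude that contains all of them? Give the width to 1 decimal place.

43.3°

Sort the longitudes: -166.8°, -161.4°, +155.3°.
Eastward gaps between consecutive values (wrapping around): 5.4°, 316.7°, 37.9°.
Largest gap = 316.7° ⇒ minimal covering band is its complement: 360° − 316.7° = 43.3°.
Band runs from +155.3° eastward to -161.4°, crossing the antimeridian.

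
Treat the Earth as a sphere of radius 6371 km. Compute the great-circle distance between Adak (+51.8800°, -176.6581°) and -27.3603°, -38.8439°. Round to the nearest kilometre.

Δλ = -38.8439 − -176.6581 = 137.8142°.
Δφ = -27.3603 − 51.8800 = -79.2403°.
a = sin²(Δφ/2) + cos φ₁ · cos φ₂ · sin²(Δλ/2) = 0.883902.
c = 2·atan2(√a, √(1−a)) = 2.44620 rad → d = 6371·c ≈ 15584.77 km.

15585 km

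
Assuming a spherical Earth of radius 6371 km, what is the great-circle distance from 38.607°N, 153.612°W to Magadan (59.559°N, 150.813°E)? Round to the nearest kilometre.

4490 km

Δλ = 150.813 − -153.612 = 304.425°; wrapped into (−180°, 180°]: -55.575°.
Δφ = 59.559 − 38.607 = 20.952°.
a = sin²(Δφ/2) + cos φ₁ · cos φ₂ · sin²(Δλ/2) = 0.119108.
c = 2·atan2(√a, √(1−a)) = 0.70473 rad → d = 6371·c ≈ 4489.85 km.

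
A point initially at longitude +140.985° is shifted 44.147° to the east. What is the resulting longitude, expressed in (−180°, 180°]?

Start at +140.985°; shift +44.147° → +185.132°.
+185.132° lies outside (−180°, 180°]; subtract 360° → -174.868°.

-174.868°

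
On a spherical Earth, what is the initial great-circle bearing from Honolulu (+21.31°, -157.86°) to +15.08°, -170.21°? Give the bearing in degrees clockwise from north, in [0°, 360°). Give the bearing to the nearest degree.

244°

Δλ = -170.21 − -157.86 = -12.35°.
θ = atan2( sin Δλ · cos φ₂ , cos φ₁ · sin φ₂ − sin φ₁ · cos φ₂ · cos Δλ )
  = atan2(-0.20652, -0.10040) = -115.927° → normalised to [0°, 360°): 244.073°.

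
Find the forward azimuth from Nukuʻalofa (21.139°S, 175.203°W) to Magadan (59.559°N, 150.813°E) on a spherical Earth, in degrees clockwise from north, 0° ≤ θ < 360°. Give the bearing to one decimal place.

Δλ = 150.813 − -175.203 = 326.016°; wrapped into (−180°, 180°]: -33.984°.
θ = atan2( sin Δλ · cos φ₂ , cos φ₁ · sin φ₂ − sin φ₁ · cos φ₂ · cos Δλ )
  = atan2(-0.28320, 0.95564) = -16.507° → normalised to [0°, 360°): 343.493°.

343.5°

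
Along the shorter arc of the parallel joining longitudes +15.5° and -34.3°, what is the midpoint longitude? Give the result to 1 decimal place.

Signed shortest Δλ from +15.5° to -34.3° is -49.8°.
Midpoint longitude = +15.5° + (-49.8°)/2 = +15.5° − 24.9° = -9.4°.

-9.4°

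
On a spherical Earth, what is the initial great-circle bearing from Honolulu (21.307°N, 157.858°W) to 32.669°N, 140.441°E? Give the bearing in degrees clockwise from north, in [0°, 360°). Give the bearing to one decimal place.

295.8°

Δλ = 140.441 − -157.858 = 298.299°; wrapped into (−180°, 180°]: -61.701°.
θ = atan2( sin Δλ · cos φ₂ , cos φ₁ · sin φ₂ − sin φ₁ · cos φ₂ · cos Δλ )
  = atan2(-0.74120, 0.35788) = -64.227° → normalised to [0°, 360°): 295.773°.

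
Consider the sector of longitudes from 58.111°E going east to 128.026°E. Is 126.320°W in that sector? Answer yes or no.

Band width going east from +58.111° to +128.026°: ((128.026 − 58.111) mod 360) = 69.915°.
Offset of -126.320° east of the west edge: ((-126.320 − 58.111) mod 360) = 175.569°.
175.569° > 69.915° ⇒ outside.

No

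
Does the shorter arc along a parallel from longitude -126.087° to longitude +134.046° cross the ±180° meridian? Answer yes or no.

Naïve |134.046 − -126.087| = 260.133° > 180°, so the shorter arc goes the other way round — across 180°.
Signed shortest Δλ = ((134.046 − -126.087 + 180) mod 360) − 180 = -99.867°.
Going west by 99.867° from -126.087° passes through 180° before reaching +134.046°.

Yes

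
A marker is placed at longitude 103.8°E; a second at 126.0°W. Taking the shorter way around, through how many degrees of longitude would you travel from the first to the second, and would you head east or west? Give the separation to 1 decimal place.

Raw difference: -126.0 − 103.8 = -229.8°.
Normalise into (−180°, 180°]: -229.8° + 360° = 130.2°.
Positive ⇒ the second point lies to the east; separation 130.2°.

130.2° east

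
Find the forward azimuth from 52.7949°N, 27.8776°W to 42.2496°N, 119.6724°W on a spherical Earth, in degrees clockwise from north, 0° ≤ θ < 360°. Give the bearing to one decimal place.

Δλ = -119.6724 − -27.8776 = -91.7948°.
θ = atan2( sin Δλ · cos φ₂ , cos φ₁ · sin φ₂ − sin φ₁ · cos φ₂ · cos Δλ )
  = atan2(-0.73986, 0.42502) = -60.124° → normalised to [0°, 360°): 299.876°.

299.9°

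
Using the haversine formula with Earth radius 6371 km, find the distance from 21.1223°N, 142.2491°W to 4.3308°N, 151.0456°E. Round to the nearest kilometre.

Δλ = 151.0456 − -142.2491 = 293.2947°; wrapped into (−180°, 180°]: -66.7053°.
Δφ = 4.3308 − 21.1223 = -16.7915°.
a = sin²(Δφ/2) + cos φ₁ · cos φ₂ · sin²(Δλ/2) = 0.302475.
c = 2·atan2(√a, √(1−a)) = 1.16467 rad → d = 6371·c ≈ 7420.14 km.

7420 km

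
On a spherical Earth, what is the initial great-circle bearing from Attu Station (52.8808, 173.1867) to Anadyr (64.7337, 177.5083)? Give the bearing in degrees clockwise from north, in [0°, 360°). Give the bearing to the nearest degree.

9°

Δλ = 177.5083 − 173.1867 = 4.3216°.
θ = atan2( sin Δλ · cos φ₂ , cos φ₁ · sin φ₂ − sin φ₁ · cos φ₂ · cos Δλ )
  = atan2(0.03216, 0.20637) = 8.859° → normalised to [0°, 360°): 8.859°.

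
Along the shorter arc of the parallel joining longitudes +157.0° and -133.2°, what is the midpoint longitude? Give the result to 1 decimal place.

-168.1°

Signed shortest Δλ from +157.0° to -133.2° is +69.8°.
Midpoint longitude = +157.0° + (+69.8°)/2 = +157.0° + 34.9° = +191.9°.
Normalise into (−180°, 180°]: -168.1°.
(The naïve average (+157.0 + -133.2)/2 = 11.9° is on the wrong side of the globe.)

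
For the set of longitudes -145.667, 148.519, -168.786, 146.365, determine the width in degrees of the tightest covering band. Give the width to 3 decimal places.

Sort the longitudes: -168.786°, -145.667°, +146.365°, +148.519°.
Eastward gaps between consecutive values (wrapping around): 23.119°, 292.032°, 2.154°, 42.695°.
Largest gap = 292.032° ⇒ minimal covering band is its complement: 360° − 292.032° = 67.968°.
Band runs from +146.365° eastward to -145.667°, crossing the antimeridian.

67.968°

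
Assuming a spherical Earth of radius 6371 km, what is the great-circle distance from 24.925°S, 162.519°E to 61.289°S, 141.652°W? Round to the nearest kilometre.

5793 km

Δλ = -141.652 − 162.519 = -304.171°; wrapped into (−180°, 180°]: 55.829°.
Δφ = -61.289 − -24.925 = -36.364°.
a = sin²(Δφ/2) + cos φ₁ · cos φ₂ · sin²(Δλ/2) = 0.192847.
c = 2·atan2(√a, √(1−a)) = 0.90929 rad → d = 6371·c ≈ 5793.08 km.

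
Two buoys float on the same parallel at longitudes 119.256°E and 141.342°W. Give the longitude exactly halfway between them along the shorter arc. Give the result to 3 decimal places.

168.957°E

Signed shortest Δλ from +119.256° to -141.342° is +99.402°.
Midpoint longitude = +119.256° + (+99.402°)/2 = +119.256° + 49.701° = +168.957°.
(The naïve average (+119.256 + -141.342)/2 = -11.043° is on the wrong side of the globe.)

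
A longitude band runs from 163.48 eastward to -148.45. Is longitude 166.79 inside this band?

Band width going east from +163.48° to -148.45°: ((-148.45 − 163.48) mod 360) = 48.07°.
Offset of +166.79° east of the west edge: ((166.79 − 163.48) mod 360) = 3.31°.
3.31° ≤ 48.07° ⇒ inside.

Yes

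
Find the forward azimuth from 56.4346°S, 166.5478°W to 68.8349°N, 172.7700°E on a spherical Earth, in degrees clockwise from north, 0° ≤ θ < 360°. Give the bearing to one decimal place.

350.9°

Δλ = 172.7700 − -166.5478 = 339.3178°; wrapped into (−180°, 180°]: -20.6822°.
θ = atan2( sin Δλ · cos φ₂ , cos φ₁ · sin φ₂ − sin φ₁ · cos φ₂ · cos Δλ )
  = atan2(-0.12752, 0.79706) = -9.090° → normalised to [0°, 360°): 350.910°.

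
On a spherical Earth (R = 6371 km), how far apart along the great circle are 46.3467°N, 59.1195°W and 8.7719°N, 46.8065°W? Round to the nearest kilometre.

Δλ = -46.8065 − -59.1195 = 12.3130°.
Δφ = 8.7719 − 46.3467 = -37.5748°.
a = sin²(Δφ/2) + cos φ₁ · cos φ₂ · sin²(Δλ/2) = 0.111568.
c = 2·atan2(√a, √(1−a)) = 0.68112 rad → d = 6371·c ≈ 4339.45 km.

4339 km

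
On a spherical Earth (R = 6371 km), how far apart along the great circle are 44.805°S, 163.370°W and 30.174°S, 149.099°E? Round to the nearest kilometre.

Δλ = 149.099 − -163.370 = 312.469°; wrapped into (−180°, 180°]: -47.531°.
Δφ = -30.174 − -44.805 = 14.631°.
a = sin²(Δφ/2) + cos φ₁ · cos φ₂ · sin²(Δλ/2) = 0.115828.
c = 2·atan2(√a, √(1−a)) = 0.69455 rad → d = 6371·c ≈ 4424.96 km.

4425 km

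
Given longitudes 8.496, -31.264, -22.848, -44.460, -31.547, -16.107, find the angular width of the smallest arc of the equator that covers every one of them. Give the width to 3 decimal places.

52.956°

Sort the longitudes: -44.460°, -31.547°, -31.264°, -22.848°, -16.107°, +8.496°.
Eastward gaps between consecutive values (wrapping around): 12.913°, 0.283°, 8.416°, 6.741°, 24.603°, 307.044°.
Largest gap = 307.044° ⇒ minimal covering band is its complement: 360° − 307.044° = 52.956°.
Band runs from -44.460° eastward to +8.496°.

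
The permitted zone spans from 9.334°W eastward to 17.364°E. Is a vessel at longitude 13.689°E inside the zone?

Yes

Band width going east from -9.334° to +17.364°: ((17.364 − -9.334) mod 360) = 26.698°.
Offset of +13.689° east of the west edge: ((13.689 − -9.334) mod 360) = 23.023°.
23.023° ≤ 26.698° ⇒ inside.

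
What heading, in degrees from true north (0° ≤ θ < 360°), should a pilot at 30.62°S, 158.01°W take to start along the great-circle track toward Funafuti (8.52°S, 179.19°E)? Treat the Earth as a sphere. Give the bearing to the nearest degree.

311°

Δλ = 179.19 − -158.01 = 337.20°; wrapped into (−180°, 180°]: -22.80°.
θ = atan2( sin Δλ · cos φ₂ , cos φ₁ · sin φ₂ − sin φ₁ · cos φ₂ · cos Δλ )
  = atan2(-0.38324, 0.33687) = -48.685° → normalised to [0°, 360°): 311.315°.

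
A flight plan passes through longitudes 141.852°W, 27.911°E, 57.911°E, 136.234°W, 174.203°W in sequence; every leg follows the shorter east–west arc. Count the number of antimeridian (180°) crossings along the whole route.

Leg 1: -141.852° → +27.911°, shortest Δλ = 169.763° (east) — does not cross 180°.
Leg 2: +27.911° → +57.911°, shortest Δλ = 30.0° (east) — does not cross 180°.
Leg 3: +57.911° → -136.234°, shortest Δλ = 165.855° (east) — crosses 180°.
Leg 4: -136.234° → -174.203°, shortest Δλ = -37.969° (west) — does not cross 180°.
Total crossings: 1.

1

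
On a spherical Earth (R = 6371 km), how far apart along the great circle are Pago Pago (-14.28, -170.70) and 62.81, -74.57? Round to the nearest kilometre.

Δλ = -74.57 − -170.70 = 96.13°.
Δφ = 62.81 − -14.28 = 77.09°.
a = sin²(Δφ/2) + cos φ₁ · cos φ₂ · sin²(Δλ/2) = 0.633345.
c = 2·atan2(√a, √(1−a)) = 1.84075 rad → d = 6371·c ≈ 11727.44 km.

11727 km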